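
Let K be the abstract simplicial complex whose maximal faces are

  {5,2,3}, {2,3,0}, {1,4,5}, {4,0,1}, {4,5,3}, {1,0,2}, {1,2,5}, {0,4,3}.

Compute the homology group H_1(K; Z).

K has 6 vertices, 12 edges, 8 triangles.
rank ∂_1 = 5, rank ∂_2 = 7 ⇒ b_1 = 12 − 5 − 7 = 0; all invariant factors of ∂_2 are 1 so no torsion. So H_1 ≅ 0.

H_1 ≅ 0.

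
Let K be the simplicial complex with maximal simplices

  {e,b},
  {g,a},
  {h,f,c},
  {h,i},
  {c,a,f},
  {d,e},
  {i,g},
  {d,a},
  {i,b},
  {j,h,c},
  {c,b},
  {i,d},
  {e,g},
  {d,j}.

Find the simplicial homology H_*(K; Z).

We work with the vertex ordering a < b < c < d < e < f < g < h < i < j. The simplices of K, each written with vertices in increasing order, are:

  0-simplices (10): a, b, c, d, e, f, g, h, i, j
  1-simplices (18): ac, ad, af, ag, bc, be, bi, cf, ch, cj, de, di, dj, eg, fh, gi, hi, hj
  2-simplices (3): acf, cfh, chj

Hence C_0 ≅ Z^10, C_1 ≅ Z^18, C_2 ≅ Z^3.

∂_1: C_1 → C_0 sends each edge [p,q] (with p < q) to q − p. For instance
  ∂cf = f − c.
The 10×18 boundary matrix has rank 9 and Smith normal form diag(1,1,1,1,1,1,1,1,1).

∂_2: C_2 → C_1 sends each 2-simplex [p,q,r] to [q,r] − [p,r] + [p,q]. For instance
  ∂cfh = fh − ch + cf,
  ∂acf = cf − af + ac.
The resulting 18×3 matrix has rank 3, and its Smith normal form has invariant factors (1,1,1).

Computing H_k = (kernel of ∂_k) / (image of ∂_{k+1}):

  H_0: rank C_0 − rank ∂_1 = 10 − 9 = 1, and the invariant factors of ∂_1 are all 1, so H_0 ≅ Z.
  H_1: rank ker ∂_1 − rank ∂_2 = (18 − 9) − 3 = 6, and the invariant factors of ∂_2 are all 1, so H_1 ≅ Z^6.
  H_2: rank ker ∂_2 − rank ∂_3 = (3 − 3) − 0 = 0, and there is no ∂_3, so H_2 ≅ 0.

As a check, the Euler characteristic is 10 − 18 + 3 = -5, which agrees with 1 − 6 + 0 = -5.

H_0 ≅ Z,  H_1 ≅ Z^6,  H_2 = 0.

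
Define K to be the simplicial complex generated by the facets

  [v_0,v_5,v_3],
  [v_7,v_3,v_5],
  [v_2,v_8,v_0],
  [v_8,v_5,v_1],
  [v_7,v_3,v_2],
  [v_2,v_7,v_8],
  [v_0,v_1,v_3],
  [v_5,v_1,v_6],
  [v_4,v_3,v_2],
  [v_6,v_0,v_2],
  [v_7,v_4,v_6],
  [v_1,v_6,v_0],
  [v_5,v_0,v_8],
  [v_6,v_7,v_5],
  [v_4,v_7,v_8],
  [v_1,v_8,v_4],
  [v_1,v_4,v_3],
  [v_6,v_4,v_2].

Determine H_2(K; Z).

H_2 ≅ 0.

Fix the vertex order v_0 < v_1 < v_2 < v_3 < v_4 < v_5 < v_6 < v_7 < v_8 and write every simplex with vertices in increasing order. Then dim K = 2 and the simplices of K are:

  0-simplices (9): [v_0], [v_1], [v_2], [v_3], [v_4], [v_5], [v_6], [v_7], [v_8]
  1-simplices (27): (27 of them)
  2-simplices (18): (18 of them)

so the chain groups are C_0 ≅ Z^9, C_1 ≅ Z^27, C_2 ≅ Z^18.

Boundary ∂_1: C_1 → C_0 maps an edge to its endpoints' difference, ∂[p,q] = q − p. For instance
  ∂[v_2,v_6] = [v_6] − [v_2].
This gives a 9×27 integer matrix of rank 8; reducing to Smith normal form yields diagonal entries (1,1,1,1,1,1,1,1).

∂_2: C_2 → C_1 sends each 2-simplex [p,q,r] to [q,r] − [p,r] + [p,q]. For instance
  ∂[v_0,v_3,v_5] = [v_3,v_5] − [v_0,v_5] + [v_0,v_3],
  ∂[v_0,v_5,v_8] = [v_5,v_8] − [v_0,v_8] + [v_0,v_5].
The resulting 27×18 matrix has rank 18, and its Smith normal form has invariant factors (1,1,1,1,1,1,1,1,1,1,1,1,1,1,1,1,1,2).

Now H_k = ker ∂_k / im ∂_{k+1}, so:

  H_2: rank ker ∂_2 − rank ∂_3 = (18 − 18) − 0 = 0, and there is no ∂_3, so H_2 ≅ 0.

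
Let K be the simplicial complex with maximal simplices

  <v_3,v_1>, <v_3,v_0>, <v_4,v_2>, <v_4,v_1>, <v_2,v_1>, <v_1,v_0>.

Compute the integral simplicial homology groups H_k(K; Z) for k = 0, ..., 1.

H_0 ≅ Z,  H_1 ≅ Z^2.

K has 5 vertices, 6 edges.
rank ∂_0 = 0, rank ∂_1 = 4 ⇒ b_0 = 5 − 0 − 4 = 1; all invariant factors of ∂_1 are 1 so no torsion. So H_0 = Z.
rank ∂_1 = 4, rank ∂_2 = 0 ⇒ b_1 = 6 − 4 − 0 = 2. So H_1 = Z^2.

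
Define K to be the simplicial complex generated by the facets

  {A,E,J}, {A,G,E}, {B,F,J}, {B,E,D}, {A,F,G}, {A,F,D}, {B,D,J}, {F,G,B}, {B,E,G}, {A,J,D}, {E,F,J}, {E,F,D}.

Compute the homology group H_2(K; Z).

Fix the vertex order A < B < D < E < F < G < J and write every simplex with vertices in increasing order. Then dim K = 2 and the simplices of K are:

  0-simplices (7): A, B, D, E, F, G, J
  1-simplices (18): AD, AE, AF, AG, AJ, BD, BE, BF, BG, BJ, DE, DF, DJ, EF, EG, EJ, FG, FJ
  2-simplices (12): ADF, ADJ, AEG, AEJ, AFG, BDE, BDJ, BEG, BFG, BFJ, DEF, EFJ

giving chain groups C_0 ≅ Z^7, C_1 ≅ Z^18, C_2 ≅ Z^12.

∂_1: C_1 → C_0 sends each edge [p,q] (with p < q) to q − p.
As a 7×18 matrix over Z this has rank 6, with invariant factors (1,1,1,1,1,1).

Boundary ∂_2: C_2 → C_1 sends each 2-simplex [p,q,r] to [q,r] − [p,r] + [p,q]. For instance
  ∂ADJ = DJ − AJ + AD,
  ∂BFJ = FJ − BJ + BF.
The resulting 18×12 matrix has rank 12, and its Smith normal form has invariant factors (1,1,1,1,1,1,1,1,1,1,1,2).

Reading off H_k = ker ∂_k / im ∂_{k+1}:

  H_2: rank ker ∂_2 − rank ∂_3 = (12 − 12) − 0 = 0, and there is no ∂_3, so H_2 ≅ 0.

H_2 ≅ 0.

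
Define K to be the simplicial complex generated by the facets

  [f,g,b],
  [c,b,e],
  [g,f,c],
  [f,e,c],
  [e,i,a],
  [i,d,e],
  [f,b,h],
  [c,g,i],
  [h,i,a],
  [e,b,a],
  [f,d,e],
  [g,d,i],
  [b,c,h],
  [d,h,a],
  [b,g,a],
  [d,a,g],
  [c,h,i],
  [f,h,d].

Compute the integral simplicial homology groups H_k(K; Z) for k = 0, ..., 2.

Order the vertices as a < b < c < d < e < f < g < h < i. Listing each simplex with vertices in this order, K has dimension 2 with simplices:

  0-simplices (9): a, b, c, d, e, f, g, h, i
  1-simplices (27): ab, ad, ae, ag, ah, ai, bc, be, bf, bg, bh, ce, cf, cg, ch, ci, de, df, dg, dh, di, ef, ei, fg, fh, gi, hi
  2-simplices (18): abe, abg, adg, adh, aei, ahi, bce, bch, bfg, bfh, cef, cfg, cgi, chi, def, dei, dfh, dgi

Hence C_0 ≅ Z^9, C_1 ≅ Z^27, C_2 ≅ Z^18.

∂_1: C_1 → C_0 maps an edge to its endpoints' difference, ∂[p,q] = q − p.
The resulting 9×27 matrix has rank 8, and its Smith normal form has invariant factors (1,1,1,1,1,1,1,1).

Boundary ∂_2: C_2 → C_1 acts by ∂[p,q,r] = [q,r] − [p,r] + [p,q]. For instance
  ∂dgi = gi − di + dg,
  ∂aei = ei − ai + ae.
As a 27×18 matrix over Z this has rank 18, with invariant factors (1,1,1,1,1,1,1,1,1,1,1,1,1,1,1,1,1,2).

Computing H_k = (kernel of ∂_k) / (image of ∂_{k+1}):

  H_0: rank C_0 − rank ∂_1 = 9 − 8 = 1, and the invariant factors of ∂_1 are all 1, so H_0 ≅ Z.
  H_1: rank ker ∂_1 − rank ∂_2 = (27 − 8) − 18 = 1, and ∂_2 has invariant factor 2 > 1, so H_1 ≅ Z ⊕ Z/2Z.
  H_2: rank ker ∂_2 − rank ∂_3 = (18 − 18) − 0 = 0, and there is no ∂_3, so H_2 ≅ 0.

H_0 ≅ Z,  H_1 ≅ Z ⊕ Z/2Z,  H_2 = 0.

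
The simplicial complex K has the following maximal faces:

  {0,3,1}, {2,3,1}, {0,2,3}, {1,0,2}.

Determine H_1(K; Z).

We work with the vertex ordering 0 < 1 < 2 < 3. The simplices of K, each written with vertices in increasing order, are:

  0-simplices (4): [0], [1], [2], [3]
  1-simplices (6): [0,1], [0,2], [0,3], [1,2], [1,3], [2,3]
  2-simplices (4): [0,1,2], [0,1,3], [0,2,3], [1,2,3]

so the chain groups are C_0 ≅ Z^4, C_1 ≅ Z^6, C_2 ≅ Z^4.

The boundary map ∂_1: C_1 → C_0 maps an edge to its endpoints' difference, ∂[p,q] = q − p. For instance
  ∂[2,3] = [3] − [2].
As a 4×6 matrix over Z this has rank 3, with invariant factors (1,1,1).

Boundary ∂_2: C_2 → C_1 sends each 2-simplex [p,q,r] to [q,r] − [p,r] + [p,q]. For instance
  ∂[1,2,3] = [2,3] − [1,3] + [1,2],
  ∂[0,2,3] = [2,3] − [0,3] + [0,2].
This gives a 6×4 integer matrix of rank 3; reducing to Smith normal form yields diagonal entries (1,1,1).

From H_k ≅ ker(∂_k) / im(∂_{k+1}) we obtain:

  H_1: rank ker ∂_1 − rank ∂_2 = (6 − 3) − 3 = 0, and the invariant factors of ∂_2 are all 1, so H_1 ≅ 0.

H_1 ≅ 0.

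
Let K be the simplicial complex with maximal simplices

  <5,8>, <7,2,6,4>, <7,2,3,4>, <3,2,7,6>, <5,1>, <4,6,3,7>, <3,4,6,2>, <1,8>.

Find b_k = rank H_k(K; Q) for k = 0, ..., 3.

We work with the vertex ordering 1 < 2 < 3 < 4 < 5 < 6 < 7 < 8. The simplices of K, each written with vertices in increasing order, are:

  0-simplices (8): [1], [2], [3], [4], [5], [6], [7], [8]
  1-simplices (13): [1,5], [1,8], [2,3], [2,4], [2,6], [2,7], [3,4], [3,6], [3,7], [4,6], [4,7], [5,8], [6,7]
  2-simplices (10): [2,3,4], [2,3,6], [2,3,7], [2,4,6], [2,4,7], [2,6,7], [3,4,6], [3,4,7], [3,6,7], [4,6,7]
  3-simplices (5): [2,3,4,6], [2,3,4,7], [2,3,6,7], [2,4,6,7], [3,4,6,7]

Hence C_0 ≅ Z^8, C_1 ≅ Z^13, C_2 ≅ Z^10, C_3 ≅ Z^5.

Boundary ∂_1: C_1 → C_0 maps an edge to its endpoints' difference, ∂[p,q] = q − p. For instance
  ∂[3,4] = [4] − [3].
As a 8×13 matrix over Z this has rank 6, with invariant factors (1,1,1,1,1,1).

∂_2: C_2 → C_1 acts by ∂[p,q,r] = [q,r] − [p,r] + [p,q]. For instance
  ∂[2,4,7] = [4,7] − [2,7] + [2,4],
  ∂[3,4,6] = [4,6] − [3,6] + [3,4].
This gives a 13×10 integer matrix of rank 6; reducing to Smith normal form yields diagonal entries (1,1,1,1,1,1).

∂_3: C_3 → C_2 sends each 3-simplex σ to the alternating sum Σ_i (−1)^i (σ with its i-th vertex removed). For instance
  ∂[2,3,6,7] = [3,6,7] − [2,6,7] + [2,3,7] − [2,3,6],
  ∂[2,3,4,7] = [3,4,7] − [2,4,7] + [2,3,7] − [2,3,4].
As a 10×5 matrix over Z this has rank 4, with invariant factors (1,1,1,1).

From H_k ≅ ker(∂_k) / im(∂_{k+1}) we obtain:

  H_0: rank C_0 − rank ∂_1 = 8 − 6 = 2, and the invariant factors of ∂_1 are all 1, so H_0 ≅ Z^2.
  H_1: rank ker ∂_1 − rank ∂_2 = (13 − 6) − 6 = 1, and the invariant factors of ∂_2 are all 1, so H_1 ≅ Z.
  H_2: rank ker ∂_2 − rank ∂_3 = (10 − 6) − 4 = 0, and the invariant factors of ∂_3 are all 1, so H_2 ≅ 0.
  H_3: rank ker ∂_3 − rank ∂_4 = (5 − 4) − 0 = 1, and there is no ∂_4, so H_3 ≅ Z.

Hence the Betti numbers are b_0 = 2, b_1 = 1, b_2 = 0, b_3 = 1.

b_0 = 2, b_1 = 1, b_2 = 0, b_3 = 1.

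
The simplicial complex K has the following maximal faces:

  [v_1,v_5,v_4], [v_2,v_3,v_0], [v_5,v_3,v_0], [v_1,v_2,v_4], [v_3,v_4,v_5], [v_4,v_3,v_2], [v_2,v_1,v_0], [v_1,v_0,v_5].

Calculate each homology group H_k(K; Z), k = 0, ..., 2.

Take the total order v_0 < v_1 < v_2 < v_3 < v_4 < v_5 on the vertex set. Then K (dimension 2) consists of the simplices:

  0-simplices (6): [v_0], [v_1], [v_2], [v_3], [v_4], [v_5]
  1-simplices (12): [v_0,v_1], [v_0,v_2], [v_0,v_3], [v_0,v_5], [v_1,v_2], [v_1,v_4], [v_1,v_5], [v_2,v_3], [v_2,v_4], [v_3,v_4], [v_3,v_5], [v_4,v_5]
  2-simplices (8): [v_0,v_1,v_2], [v_0,v_1,v_5], [v_0,v_2,v_3], [v_0,v_3,v_5], [v_1,v_2,v_4], [v_1,v_4,v_5], [v_2,v_3,v_4], [v_3,v_4,v_5]

so the chain groups are C_0 ≅ Z^6, C_1 ≅ Z^12, C_2 ≅ Z^8.

The boundary map ∂_1: C_1 → C_0 sends each edge [p,q] (with p < q) to q − p. For instance
  ∂[v_1,v_5] = [v_5] − [v_1].
The 6×12 boundary matrix has rank 5 and Smith normal form diag(1,1,1,1,1).

The boundary map ∂_2: C_2 → C_1 acts by ∂[p,q,r] = [q,r] − [p,r] + [p,q]. For instance
  ∂[v_2,v_3,v_4] = [v_3,v_4] − [v_2,v_4] + [v_2,v_3],
  ∂[v_1,v_2,v_4] = [v_2,v_4] − [v_1,v_4] + [v_1,v_2].
The 12×8 boundary matrix has rank 7 and Smith normal form diag(1,1,1,1,1,1,1).

Now H_k = ker ∂_k / im ∂_{k+1}, so:

  H_0: rank C_0 − rank ∂_1 = 6 − 5 = 1, and the invariant factors of ∂_1 are all 1, so H_0 = Z.
  H_1: rank ker ∂_1 − rank ∂_2 = (12 − 5) − 7 = 0, and the invariant factors of ∂_2 are all 1, so H_1 = 0.
  H_2: rank ker ∂_2 − rank ∂_3 = (8 − 7) − 0 = 1, and there is no ∂_3, so H_2 = Z.

H_0 ≅ Z,  H_1 = 0,  H_2 ≅ Z.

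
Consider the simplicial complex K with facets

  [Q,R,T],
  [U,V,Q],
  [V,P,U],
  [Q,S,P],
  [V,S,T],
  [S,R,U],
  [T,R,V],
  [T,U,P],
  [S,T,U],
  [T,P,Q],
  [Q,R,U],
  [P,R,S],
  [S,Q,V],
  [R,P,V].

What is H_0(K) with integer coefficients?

H_0 ≅ Z.

K has 7 vertices, 21 edges, 14 triangles.
rank ∂_0 = 0, rank ∂_1 = 6 ⇒ b_0 = 7 − 0 − 6 = 1; all invariant factors of ∂_1 are 1 so no torsion. So H_0 ≅ Z.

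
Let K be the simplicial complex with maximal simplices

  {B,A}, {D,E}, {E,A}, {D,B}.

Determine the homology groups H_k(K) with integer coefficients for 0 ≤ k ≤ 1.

We work with the vertex ordering A < B < D < E. The simplices of K, each written with vertices in increasing order, are:

  0-simplices (4): A, B, D, E
  1-simplices (4): AB, AE, BD, DE

Hence C_0 ≅ Z^4, C_1 ≅ Z^4.

∂_1: C_1 → C_0 is given by ∂[p,q] = [q] − [p].
As a 4×4 matrix over Z this has rank 3, with invariant factors (1,1,1).

From H_k ≅ ker(∂_k) / im(∂_{k+1}) we obtain:

  H_0: rank C_0 − rank ∂_1 = 4 − 3 = 1, and the invariant factors of ∂_1 are all 1, so H_0 = Z.
  H_1: rank ker ∂_1 − rank ∂_2 = (4 − 3) − 0 = 1, and there is no ∂_2, so H_1 = Z.

As a check, the Euler characteristic is 4 − 4 = 0, which agrees with 1 − 1 = 0.
(K is a triangulation of the circle S^1.)

H_0 = Z,  H_1 = Z.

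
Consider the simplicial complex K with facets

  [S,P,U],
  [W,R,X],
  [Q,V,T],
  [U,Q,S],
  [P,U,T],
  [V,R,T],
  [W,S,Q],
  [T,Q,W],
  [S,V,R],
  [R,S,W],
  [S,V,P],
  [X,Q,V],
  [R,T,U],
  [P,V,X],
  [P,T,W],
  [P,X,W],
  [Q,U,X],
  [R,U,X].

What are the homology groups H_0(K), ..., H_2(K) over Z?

H_0 = Z,  H_1 = Z^2,  H_2 = Z.

We work with the vertex ordering P < Q < R < S < T < U < V < W < X. The simplices of K, each written with vertices in increasing order, are:

  0-simplices (9): P, Q, R, S, T, U, V, W, X
  1-simplices (27): PS, PT, PU, PV, PW, PX, QS, QT, QU, QV, QW, QX, RS, RT, RU, RV, RW, RX, SU, SV, SW, TU, TV, TW, UX, VX, WX
  2-simplices (18): PSU, PSV, PTU, PTW, PVX, PWX, QSU, QSW, QTV, QTW, QUX, QVX, RSV, RSW, RTU, RTV, RUX, RWX

so the chain groups are C_0 ≅ Z^9, C_1 ≅ Z^27, C_2 ≅ Z^18.

The boundary map ∂_1: C_1 → C_0 sends each edge [p,q] (with p < q) to q − p. For instance
  ∂UX = X − U.
As a 9×27 matrix over Z this has rank 8, with invariant factors (1,1,1,1,1,1,1,1).

∂_2: C_2 → C_1 acts by ∂[p,q,r] = [q,r] − [p,r] + [p,q]. For instance
  ∂RWX = WX − RX + RW,
  ∂QTW = TW − QW + QT.
The resulting 27×18 matrix has rank 17, and its Smith normal form has invariant factors (1,1,1,1,1,1,1,1,1,1,1,1,1,1,1,1,1).

Computing H_k = (kernel of ∂_k) / (image of ∂_{k+1}):

  H_0: rank C_0 − rank ∂_1 = 9 − 8 = 1, and the invariant factors of ∂_1 are all 1, so H_0 = Z.
  H_1: rank ker ∂_1 − rank ∂_2 = (27 − 8) − 17 = 2, and the invariant factors of ∂_2 are all 1, so H_1 = Z^2.
  H_2: rank ker ∂_2 − rank ∂_3 = (18 − 17) − 0 = 1, and there is no ∂_3, so H_2 = Z.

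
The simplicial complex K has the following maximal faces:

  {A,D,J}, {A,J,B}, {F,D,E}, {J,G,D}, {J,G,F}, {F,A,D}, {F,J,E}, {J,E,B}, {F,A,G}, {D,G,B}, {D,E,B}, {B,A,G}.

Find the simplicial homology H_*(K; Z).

H_0 ≅ Z,  H_1 ≅ Z/2,  H_2 = 0.

We work with the vertex ordering A < B < D < E < F < G < J. The simplices of K, each written with vertices in increasing order, are:

  0-simplices (7): A, B, D, E, F, G, J
  1-simplices (18): AB, AD, AF, AG, AJ, BD, BE, BG, BJ, DE, DF, DG, DJ, EF, EJ, FG, FJ, GJ
  2-simplices (12): ABG, ABJ, ADF, ADJ, AFG, BDE, BDG, BEJ, DEF, DGJ, EFJ, FGJ

Hence C_0 ≅ Z^7, C_1 ≅ Z^18, C_2 ≅ Z^12.

Boundary ∂_1: C_1 → C_0 maps an edge to its endpoints' difference, ∂[p,q] = q − p.
The resulting 7×18 matrix has rank 6, and its Smith normal form has invariant factors (1,1,1,1,1,1).

The boundary map ∂_2: C_2 → C_1 acts by ∂[p,q,r] = [q,r] − [p,r] + [p,q]. For instance
  ∂BDG = DG − BG + BD,
  ∂AFG = FG − AG + AF.
The 18×12 boundary matrix has rank 12 and Smith normal form diag(1,1,1,1,1,1,1,1,1,1,1,2).

Computing H_k = (kernel of ∂_k) / (image of ∂_{k+1}):

  H_0: rank C_0 − rank ∂_1 = 7 − 6 = 1, and the invariant factors of ∂_1 are all 1, so H_0 ≅ Z.
  H_1: rank ker ∂_1 − rank ∂_2 = (18 − 6) − 12 = 0, and ∂_2 has invariant factor 2 > 1, so H_1 ≅ Z/2.
  H_2: rank ker ∂_2 − rank ∂_3 = (12 − 12) − 0 = 0, and there is no ∂_3, so H_2 ≅ 0.

As a check, the Euler characteristic is 7 − 18 + 12 = 1, which agrees with 1 − 0 + 0 = 1.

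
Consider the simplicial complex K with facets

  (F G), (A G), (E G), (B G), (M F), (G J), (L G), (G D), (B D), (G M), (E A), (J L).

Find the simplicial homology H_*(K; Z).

H_0 = Z,  H_1 = Z^4.

Take the total order A < B < D < E < F < G < J < L < M on the vertex set. Then K (dimension 1) consists of the simplices:

  0-simplices (9): A, B, D, E, F, G, J, L, M
  1-simplices (12): AE, AG, BD, BG, DG, EG, FG, FM, GJ, GL, GM, JL

Hence C_0 ≅ Z^9, C_1 ≅ Z^12.

∂_1: C_1 → C_0 is given by ∂[p,q] = [q] − [p]. For instance
  ∂EG = G − E.
The resulting 9×12 matrix has rank 8, and its Smith normal form has invariant factors (1,1,1,1,1,1,1,1).

Now H_k = ker ∂_k / im ∂_{k+1}, so:

  H_0: rank C_0 − rank ∂_1 = 9 − 8 = 1, and the invariant factors of ∂_1 are all 1, so H_0 = Z.
  H_1: rank ker ∂_1 − rank ∂_2 = (12 − 8) − 0 = 4, and there is no ∂_2, so H_1 = Z^4.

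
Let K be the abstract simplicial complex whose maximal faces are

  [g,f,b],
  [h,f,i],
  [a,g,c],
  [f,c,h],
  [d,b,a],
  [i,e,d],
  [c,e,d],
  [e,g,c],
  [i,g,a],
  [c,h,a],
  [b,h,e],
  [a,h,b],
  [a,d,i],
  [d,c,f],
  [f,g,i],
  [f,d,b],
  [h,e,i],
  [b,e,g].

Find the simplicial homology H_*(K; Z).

H_0 ≅ Z,  H_1 ≅ Z^2,  H_2 ≅ Z.

Order the vertices as a < b < c < d < e < f < g < h < i. Listing each simplex with vertices in this order, K has dimension 2 with simplices:

  0-simplices (9): a, b, c, d, e, f, g, h, i
  1-simplices (27): ab, ac, ad, ag, ah, ai, bd, be, bf, bg, bh, cd, ce, cf, cg, ch, de, df, di, eg, eh, ei, fg, fh, fi, gi, hi
  2-simplices (18): abd, abh, acg, ach, adi, agi, bdf, beg, beh, bfg, cde, cdf, ceg, cfh, dei, ehi, fgi, fhi

Hence C_0 ≅ Z^9, C_1 ≅ Z^27, C_2 ≅ Z^18.

The boundary map ∂_1: C_1 → C_0 is given by ∂[p,q] = [q] − [p].
The resulting 9×27 matrix has rank 8, and its Smith normal form has invariant factors (1,1,1,1,1,1,1,1).

Boundary ∂_2: C_2 → C_1 maps a triangle to the signed sum of its edges. For instance
  ∂fgi = gi − fi + fg,
  ∂dei = ei − di + de.
As a 27×18 matrix over Z this has rank 17, with invariant factors (1,1,1,1,1,1,1,1,1,1,1,1,1,1,1,1,1).

From H_k ≅ ker(∂_k) / im(∂_{k+1}) we obtain:

  H_0: rank C_0 − rank ∂_1 = 9 − 8 = 1, and the invariant factors of ∂_1 are all 1, so H_0 = Z.
  H_1: rank ker ∂_1 − rank ∂_2 = (27 − 8) − 17 = 2, and the invariant factors of ∂_2 are all 1, so H_1 = Z^2.
  H_2: rank ker ∂_2 − rank ∂_3 = (18 − 17) − 0 = 1, and there is no ∂_3, so H_2 = Z.

(K is a triangulation of the torus T^2.)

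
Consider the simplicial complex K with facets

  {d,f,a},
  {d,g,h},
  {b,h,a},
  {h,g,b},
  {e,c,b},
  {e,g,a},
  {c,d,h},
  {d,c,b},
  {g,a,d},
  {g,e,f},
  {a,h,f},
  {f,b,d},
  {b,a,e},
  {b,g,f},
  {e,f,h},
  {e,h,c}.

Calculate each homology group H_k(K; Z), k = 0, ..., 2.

H_0 ≅ Z,  H_1 ≅ Z^2,  H_2 ≅ Z.

Fix the vertex order a < b < c < d < e < f < g < h and write every simplex with vertices in increasing order. Then dim K = 2 and the simplices of K are:

  0-simplices (8): a, b, c, d, e, f, g, h
  1-simplices (24): ab, ad, ae, af, ag, ah, bc, bd, be, bf, bg, bh, cd, ce, ch, df, dg, dh, ef, eg, eh, fg, fh, gh
  2-simplices (16): abe, abh, adf, adg, aeg, afh, bcd, bce, bdf, bfg, bgh, cdh, ceh, dgh, efg, efh

so the chain groups are C_0 ≅ Z^8, C_1 ≅ Z^24, C_2 ≅ Z^16.

Boundary ∂_1: C_1 → C_0 maps an edge to its endpoints' difference, ∂[p,q] = q − p. For instance
  ∂dg = g − d.
As a 8×24 matrix over Z this has rank 7, with invariant factors (1,1,1,1,1,1,1).

The boundary map ∂_2: C_2 → C_1 maps a triangle to the signed sum of its edges. For instance
  ∂abe = be − ae + ab,
  ∂dgh = gh − dh + dg.
The 24×16 boundary matrix has rank 15 and Smith normal form diag(1,1,1,1,1,1,1,1,1,1,1,1,1,1,1).

From H_k ≅ ker(∂_k) / im(∂_{k+1}) we obtain:

  H_0: rank C_0 − rank ∂_1 = 8 − 7 = 1, and the invariant factors of ∂_1 are all 1, so H_0 ≅ Z.
  H_1: rank ker ∂_1 − rank ∂_2 = (24 − 7) − 15 = 2, and the invariant factors of ∂_2 are all 1, so H_1 ≅ Z^2.
  H_2: rank ker ∂_2 − rank ∂_3 = (16 − 15) − 0 = 1, and there is no ∂_3, so H_2 ≅ Z.

As a check, the Euler characteristic is 8 − 24 + 16 = 0, which agrees with 1 − 2 + 1 = 0.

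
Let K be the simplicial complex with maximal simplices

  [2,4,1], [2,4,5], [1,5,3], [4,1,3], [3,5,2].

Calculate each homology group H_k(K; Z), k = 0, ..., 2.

H_0 ≅ Z,  H_1 ≅ Z,  H_2 = 0.

Fix the vertex order 1 < 2 < 3 < 4 < 5 and write every simplex with vertices in increasing order. Then dim K = 2 and the simplices of K are:

  0-simplices (5): [1], [2], [3], [4], [5]
  1-simplices (10): [1,2], [1,3], [1,4], [1,5], [2,3], [2,4], [2,5], [3,4], [3,5], [4,5]
  2-simplices (5): [1,2,4], [1,3,4], [1,3,5], [2,3,5], [2,4,5]

Hence C_0 ≅ Z^5, C_1 ≅ Z^10, C_2 ≅ Z^5.

Boundary ∂_1: C_1 → C_0 maps an edge to its endpoints' difference, ∂[p,q] = q − p. For instance
  ∂[1,3] = [3] − [1].
The 5×10 boundary matrix has rank 4 and Smith normal form diag(1,1,1,1).

The boundary map ∂_2: C_2 → C_1 acts by ∂[p,q,r] = [q,r] − [p,r] + [p,q]. For instance
  ∂[1,3,4] = [3,4] − [1,4] + [1,3],
  ∂[1,2,4] = [2,4] − [1,4] + [1,2].
The resulting 10×5 matrix has rank 5, and its Smith normal form has invariant factors (1,1,1,1,1).

Computing H_k = (kernel of ∂_k) / (image of ∂_{k+1}):

  H_0: rank C_0 − rank ∂_1 = 5 − 4 = 1, and the invariant factors of ∂_1 are all 1, so H_0 = Z.
  H_1: rank ker ∂_1 − rank ∂_2 = (10 − 4) − 5 = 1, and the invariant factors of ∂_2 are all 1, so H_1 = Z.
  H_2: rank ker ∂_2 − rank ∂_3 = (5 − 5) − 0 = 0, and there is no ∂_3, so H_2 = 0.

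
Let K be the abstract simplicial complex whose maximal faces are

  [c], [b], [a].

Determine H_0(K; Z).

Take the total order a < b < c on the vertex set. Then K (dimension 0) consists of the simplices:

  0-simplices (3): a, b, c

giving chain groups C_0 ≅ Z^3.

From H_k ≅ ker(∂_k) / im(∂_{k+1}) we obtain:

  H_0: rank C_0 − rank ∂_1 = 3 − 0 = 3, and there is no ∂_1, so H_0 = Z^3.

H_0 ≅ Z^3.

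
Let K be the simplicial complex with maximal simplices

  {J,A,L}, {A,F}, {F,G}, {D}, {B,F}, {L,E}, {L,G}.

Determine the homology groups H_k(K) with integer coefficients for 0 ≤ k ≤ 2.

H_0 ≅ Z^2,  H_1 ≅ Z,  H_2 = 0.

K has 8 vertices, 8 edges, 1 triangle.
rank ∂_0 = 0, rank ∂_1 = 6 ⇒ b_0 = 8 − 0 − 6 = 2; all invariant factors of ∂_1 are 1 so no torsion. So H_0 ≅ Z^2.
rank ∂_1 = 6, rank ∂_2 = 1 ⇒ b_1 = 8 − 6 − 1 = 1; all invariant factors of ∂_2 are 1 so no torsion. So H_1 ≅ Z.
rank ∂_2 = 1, rank ∂_3 = 0 ⇒ b_2 = 1 − 1 − 0 = 0. So H_2 ≅ 0.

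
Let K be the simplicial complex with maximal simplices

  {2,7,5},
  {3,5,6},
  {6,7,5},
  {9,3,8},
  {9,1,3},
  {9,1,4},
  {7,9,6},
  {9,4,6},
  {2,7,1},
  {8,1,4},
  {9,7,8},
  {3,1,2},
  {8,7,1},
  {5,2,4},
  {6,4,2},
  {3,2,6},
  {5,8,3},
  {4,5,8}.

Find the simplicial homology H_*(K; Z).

H_0 = Z,  H_1 = Z ⊕ Z_2,  H_2 = 0.

Fix the vertex order 1 < 2 < 3 < 4 < 5 < 6 < 7 < 8 < 9 and write every simplex with vertices in increasing order. Then dim K = 2 and the simplices of K are:

  0-simplices (9): [1], [2], [3], [4], [5], [6], [7], [8], [9]
  1-simplices (27): (27 of them)
  2-simplices (18): [1,2,3], [1,2,7], [1,3,9], [1,4,8], [1,4,9], [1,7,8], [2,3,6], [2,4,5], [2,4,6], [2,5,7], [3,5,6], [3,5,8], [3,8,9], [4,5,8], [4,6,9], [5,6,7], [6,7,9], [7,8,9]

Hence C_0 ≅ Z^9, C_1 ≅ Z^27, C_2 ≅ Z^18.

∂_1: C_1 → C_0 is given by ∂[p,q] = [q] − [p].
The 9×27 boundary matrix has rank 8 and Smith normal form diag(1,1,1,1,1,1,1,1).

Boundary ∂_2: C_2 → C_1 acts by ∂[p,q,r] = [q,r] − [p,r] + [p,q]. For instance
  ∂[3,5,6] = [5,6] − [3,6] + [3,5],
  ∂[1,2,3] = [2,3] − [1,3] + [1,2].
The 27×18 boundary matrix has rank 18 and Smith normal form diag(1,1,1,1,1,1,1,1,1,1,1,1,1,1,1,1,1,2).

Computing H_k = (kernel of ∂_k) / (image of ∂_{k+1}):

  H_0: rank C_0 − rank ∂_1 = 9 − 8 = 1, and the invariant factors of ∂_1 are all 1, so H_0 ≅ Z.
  H_1: rank ker ∂_1 − rank ∂_2 = (27 − 8) − 18 = 1, and ∂_2 has invariant factor 2 > 1, so H_1 ≅ Z ⊕ Z_2.
  H_2: rank ker ∂_2 − rank ∂_3 = (18 − 18) − 0 = 0, and there is no ∂_3, so H_2 ≅ 0.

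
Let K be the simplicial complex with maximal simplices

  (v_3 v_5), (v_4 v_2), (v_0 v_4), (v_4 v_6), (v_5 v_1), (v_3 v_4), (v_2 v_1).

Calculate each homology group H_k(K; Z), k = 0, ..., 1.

H_0 ≅ Z,  H_1 ≅ Z.

Take the total order v_0 < v_1 < v_2 < v_3 < v_4 < v_5 < v_6 on the vertex set. Then K (dimension 1) consists of the simplices:

  0-simplices (7): [v_0], [v_1], [v_2], [v_3], [v_4], [v_5], [v_6]
  1-simplices (7): [v_0,v_4], [v_1,v_2], [v_1,v_5], [v_2,v_4], [v_3,v_4], [v_3,v_5], [v_4,v_6]

giving chain groups C_0 ≅ Z^7, C_1 ≅ Z^7.

∂_1: C_1 → C_0 is given by ∂[p,q] = [q] − [p]. For instance
  ∂[v_3,v_4] = [v_4] − [v_3].
This gives a 7×7 integer matrix of rank 6; reducing to Smith normal form yields diagonal entries (1,1,1,1,1,1).

Computing H_k = (kernel of ∂_k) / (image of ∂_{k+1}):

  H_0: rank C_0 − rank ∂_1 = 7 − 6 = 1, and the invariant factors of ∂_1 are all 1, so H_0 = Z.
  H_1: rank ker ∂_1 − rank ∂_2 = (7 − 6) − 0 = 1, and there is no ∂_2, so H_1 = Z.

As a check, the Euler characteristic is 7 − 7 = 0, which agrees with 1 − 1 = 0.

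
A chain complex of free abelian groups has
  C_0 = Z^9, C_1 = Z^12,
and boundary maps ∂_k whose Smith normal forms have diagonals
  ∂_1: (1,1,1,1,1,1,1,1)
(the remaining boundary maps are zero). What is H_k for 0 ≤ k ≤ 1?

H_0: b_0 = 9 − 0 − 8 = 1; torsion from ∂_1 factors > 1: none. So H_0 = Z.
H_1: b_1 = 12 − 8 − 0 = 4; torsion from ∂_2 factors > 1: none. So H_1 = Z^4.

H_0 = Z,  H_1 = Z^4.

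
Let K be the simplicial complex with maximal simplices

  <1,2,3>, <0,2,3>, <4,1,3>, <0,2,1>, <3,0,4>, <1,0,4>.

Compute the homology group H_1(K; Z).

H_1 = 0.

We work with the vertex ordering 0 < 1 < 2 < 3 < 4. The simplices of K, each written with vertices in increasing order, are:

  0-simplices (5): [0], [1], [2], [3], [4]
  1-simplices (9): [0,1], [0,2], [0,3], [0,4], [1,2], [1,3], [1,4], [2,3], [3,4]
  2-simplices (6): [0,1,2], [0,1,4], [0,2,3], [0,3,4], [1,2,3], [1,3,4]

Hence C_0 ≅ Z^5, C_1 ≅ Z^9, C_2 ≅ Z^6.

Boundary ∂_1: C_1 → C_0 sends each edge [p,q] (with p < q) to q − p. For instance
  ∂[0,1] = [1] − [0].
This gives a 5×9 integer matrix of rank 4; reducing to Smith normal form yields diagonal entries (1,1,1,1).

Boundary ∂_2: C_2 → C_1 acts by ∂[p,q,r] = [q,r] − [p,r] + [p,q]. For instance
  ∂[0,1,4] = [1,4] − [0,4] + [0,1],
  ∂[0,1,2] = [1,2] − [0,2] + [0,1].
The resulting 9×6 matrix has rank 5, and its Smith normal form has invariant factors (1,1,1,1,1).

Reading off H_k = ker ∂_k / im ∂_{k+1}:

  H_1: rank ker ∂_1 − rank ∂_2 = (9 − 4) − 5 = 0, and the invariant factors of ∂_2 are all 1, so H_1 ≅ 0.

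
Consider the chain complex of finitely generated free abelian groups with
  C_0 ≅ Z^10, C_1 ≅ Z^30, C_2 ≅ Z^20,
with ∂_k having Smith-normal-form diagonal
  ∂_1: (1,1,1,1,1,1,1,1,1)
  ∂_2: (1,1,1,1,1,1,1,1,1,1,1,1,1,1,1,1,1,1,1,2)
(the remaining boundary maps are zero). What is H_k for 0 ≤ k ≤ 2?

H_0: b_0 = 10 − 0 − 9 = 1; torsion from ∂_1 factors > 1: none. So H_0 ≅ Z.
H_1: b_1 = 30 − 9 − 20 = 1; torsion from ∂_2 factors > 1: [2]. So H_1 ≅ Z × Z/2.
H_2: b_2 = 20 − 20 − 0 = 0; torsion from ∂_3 factors > 1: none. So H_2 ≅ 0.

H_0 ≅ Z,  H_1 ≅ Z × Z/2,  H_2 = 0.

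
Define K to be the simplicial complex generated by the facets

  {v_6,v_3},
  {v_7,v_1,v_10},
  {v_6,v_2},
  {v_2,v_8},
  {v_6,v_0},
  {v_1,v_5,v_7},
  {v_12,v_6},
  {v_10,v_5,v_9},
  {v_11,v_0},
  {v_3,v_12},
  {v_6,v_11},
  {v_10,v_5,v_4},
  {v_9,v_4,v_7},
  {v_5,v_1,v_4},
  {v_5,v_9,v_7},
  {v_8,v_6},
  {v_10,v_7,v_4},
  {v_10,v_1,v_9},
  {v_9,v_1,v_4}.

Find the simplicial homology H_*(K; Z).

H_0 = Z^2,  H_1 = Z^3 ⊕ Z/2Z,  H_2 = 0.

We work with the vertex ordering v_0 < v_1 < v_2 < v_3 < v_4 < v_5 < v_6 < v_7 < v_8 < v_9 < v_10 < v_11 < v_12. The simplices of K, each written with vertices in increasing order, are:

  0-simplices (13): [v_0], [v_1], [v_2], [v_3], [v_4], [v_5], [v_6], [v_7], [v_8], [v_9], [v_10], [v_11], [v_12]
  1-simplices (24): (24 of them)
  2-simplices (10): [v_1,v_4,v_5], [v_1,v_4,v_9], [v_1,v_5,v_7], [v_1,v_7,v_10], [v_1,v_9,v_10], [v_4,v_5,v_10], [v_4,v_7,v_9], [v_4,v_7,v_10], [v_5,v_7,v_9], [v_5,v_9,v_10]

giving chain groups C_0 ≅ Z^13, C_1 ≅ Z^24, C_2 ≅ Z^10.

Boundary ∂_1: C_1 → C_0 is given by ∂[p,q] = [q] − [p].
The 13×24 boundary matrix has rank 11 and Smith normal form diag(1,1,1,1,1,1,1,1,1,1,1).

∂_2: C_2 → C_1 maps a triangle to the signed sum of its edges. For instance
  ∂[v_5,v_7,v_9] = [v_7,v_9] − [v_5,v_9] + [v_5,v_7],
  ∂[v_1,v_7,v_10] = [v_7,v_10] − [v_1,v_10] + [v_1,v_7].
As a 24×10 matrix over Z this has rank 10, with invariant factors (1,1,1,1,1,1,1,1,1,2).

From H_k ≅ ker(∂_k) / im(∂_{k+1}) we obtain:

  H_0: rank C_0 − rank ∂_1 = 13 − 11 = 2, and the invariant factors of ∂_1 are all 1, so H_0 ≅ Z^2.
  H_1: rank ker ∂_1 − rank ∂_2 = (24 − 11) − 10 = 3, and ∂_2 has invariant factor 2 > 1, so H_1 ≅ Z^3 ⊕ Z/2Z.
  H_2: rank ker ∂_2 − rank ∂_3 = (10 − 10) − 0 = 0, and there is no ∂_3, so H_2 ≅ 0.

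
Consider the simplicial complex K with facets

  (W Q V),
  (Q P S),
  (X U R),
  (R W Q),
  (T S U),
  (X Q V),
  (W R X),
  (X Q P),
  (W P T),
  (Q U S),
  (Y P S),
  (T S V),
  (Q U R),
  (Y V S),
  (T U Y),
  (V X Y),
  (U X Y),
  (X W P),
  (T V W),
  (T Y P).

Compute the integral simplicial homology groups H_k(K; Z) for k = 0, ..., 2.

We work with the vertex ordering P < Q < R < S < T < U < V < W < X < Y. The simplices of K, each written with vertices in increasing order, are:

  0-simplices (10): P, Q, R, S, T, U, V, W, X, Y
  1-simplices (30): PQ, PS, PT, PW, PX, PY, QR, QS, QU, QV, QW, QX, RU, RW, RX, ST, SU, SV, SY, TU, TV, TW, TY, UX, UY, VW, VX, VY, WX, XY
  2-simplices (20): PQS, PQX, PSY, PTW, PTY, PWX, QRU, QRW, QSU, QVW, QVX, RUX, RWX, STU, STV, SVY, TUY, TVW, UXY, VXY

giving chain groups C_0 ≅ Z^10, C_1 ≅ Z^30, C_2 ≅ Z^20.

Boundary ∂_1: C_1 → C_0 sends each edge [p,q] (with p < q) to q − p. For instance
  ∂QS = S − Q.
As a 10×30 matrix over Z this has rank 9, with invariant factors (1,1,1,1,1,1,1,1,1).

Boundary ∂_2: C_2 → C_1 acts by ∂[p,q,r] = [q,r] − [p,r] + [p,q]. For instance
  ∂STV = TV − SV + ST,
  ∂RWX = WX − RX + RW.
The 30×20 boundary matrix has rank 20 and Smith normal form diag(1,1,1,1,1,1,1,1,1,1,1,1,1,1,1,1,1,1,1,2).

Now H_k = ker ∂_k / im ∂_{k+1}, so:

  H_0: rank C_0 − rank ∂_1 = 10 − 9 = 1, and the invariant factors of ∂_1 are all 1, so H_0 ≅ Z.
  H_1: rank ker ∂_1 − rank ∂_2 = (30 − 9) − 20 = 1, and ∂_2 has invariant factor 2 > 1, so H_1 ≅ Z ⊕ Z/2Z.
  H_2: rank ker ∂_2 − rank ∂_3 = (20 − 20) − 0 = 0, and there is no ∂_3, so H_2 ≅ 0.

As a check, the Euler characteristic is 10 − 30 + 20 = 0, which agrees with 1 − 1 + 0 = 0.

H_0 = Z,  H_1 = Z ⊕ Z/2Z,  H_2 = 0.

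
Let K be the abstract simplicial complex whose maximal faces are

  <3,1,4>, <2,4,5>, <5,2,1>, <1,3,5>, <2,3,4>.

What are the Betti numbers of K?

Order the vertices as 1 < 2 < 3 < 4 < 5. Listing each simplex with vertices in this order, K has dimension 2 with simplices:

  0-simplices (5): [1], [2], [3], [4], [5]
  1-simplices (10): [1,2], [1,3], [1,4], [1,5], [2,3], [2,4], [2,5], [3,4], [3,5], [4,5]
  2-simplices (5): [1,2,5], [1,3,4], [1,3,5], [2,3,4], [2,4,5]

Hence C_0 ≅ Z^5, C_1 ≅ Z^10, C_2 ≅ Z^5.

∂_1: C_1 → C_0 maps an edge to its endpoints' difference, ∂[p,q] = q − p. For instance
  ∂[1,3] = [3] − [1].
This gives a 5×10 integer matrix of rank 4; reducing to Smith normal form yields diagonal entries (1,1,1,1).

∂_2: C_2 → C_1 acts by ∂[p,q,r] = [q,r] − [p,r] + [p,q]. For instance
  ∂[1,2,5] = [2,5] − [1,5] + [1,2],
  ∂[2,4,5] = [4,5] − [2,5] + [2,4].
As a 10×5 matrix over Z this has rank 5, with invariant factors (1,1,1,1,1).

Now H_k = ker ∂_k / im ∂_{k+1}, so:

  H_0: rank C_0 − rank ∂_1 = 5 − 4 = 1, and the invariant factors of ∂_1 are all 1, so H_0 = Z.
  H_1: rank ker ∂_1 − rank ∂_2 = (10 − 4) − 5 = 1, and the invariant factors of ∂_2 are all 1, so H_1 = Z.
  H_2: rank ker ∂_2 − rank ∂_3 = (5 − 5) − 0 = 0, and there is no ∂_3, so H_2 = 0.

(K is a triangulation of the Möbius band.)

Hence the Betti numbers are b_0 = 1, b_1 = 1, b_2 = 0.

b_0 = 1, b_1 = 1, b_2 = 0.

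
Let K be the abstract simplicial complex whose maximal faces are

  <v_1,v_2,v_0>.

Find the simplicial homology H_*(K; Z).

We work with the vertex ordering v_0 < v_1 < v_2. The simplices of K, each written with vertices in increasing order, are:

  0-simplices (3): [v_0], [v_1], [v_2]
  1-simplices (3): [v_0,v_1], [v_0,v_2], [v_1,v_2]
  2-simplices (1): [v_0,v_1,v_2]

giving chain groups C_0 ≅ Z^3, C_1 ≅ Z^3, C_2 ≅ Z^1.

Boundary ∂_1: C_1 → C_0 maps an edge to its endpoints' difference, ∂[p,q] = q − p.
The resulting 3×3 matrix has rank 2, and its Smith normal form has invariant factors (1,1).

Boundary ∂_2: C_2 → C_1 sends each 2-simplex [p,q,r] to [q,r] − [p,r] + [p,q]. For instance
  ∂[v_0,v_1,v_2] = [v_1,v_2] − [v_0,v_2] + [v_0,v_1].
As a 3×1 matrix over Z this has rank 1, with invariant factors (1).

From H_k ≅ ker(∂_k) / im(∂_{k+1}) we obtain:

  H_0: rank C_0 − rank ∂_1 = 3 − 2 = 1, and the invariant factors of ∂_1 are all 1, so H_0 ≅ Z.
  H_1: rank ker ∂_1 − rank ∂_2 = (3 − 2) − 1 = 0, and the invariant factors of ∂_2 are all 1, so H_1 ≅ 0.
  H_2: rank ker ∂_2 − rank ∂_3 = (1 − 1) − 0 = 0, and there is no ∂_3, so H_2 ≅ 0.

H_0 ≅ Z,  H_1 = 0,  H_2 = 0.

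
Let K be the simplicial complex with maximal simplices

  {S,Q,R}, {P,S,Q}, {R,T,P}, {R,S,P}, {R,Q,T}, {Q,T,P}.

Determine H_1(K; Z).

Fix the vertex order P < Q < R < S < T and write every simplex with vertices in increasing order. Then dim K = 2 and the simplices of K are:

  0-simplices (5): P, Q, R, S, T
  1-simplices (9): PQ, PR, PS, PT, QR, QS, QT, RS, RT
  2-simplices (6): PQS, PQT, PRS, PRT, QRS, QRT

so the chain groups are C_0 ≅ Z^5, C_1 ≅ Z^9, C_2 ≅ Z^6.

Boundary ∂_1: C_1 → C_0 sends each edge [p,q] (with p < q) to q − p.
As a 5×9 matrix over Z this has rank 4, with invariant factors (1,1,1,1).

Boundary ∂_2: C_2 → C_1 sends each 2-simplex [p,q,r] to [q,r] − [p,r] + [p,q]. For instance
  ∂PQS = QS − PS + PQ,
  ∂QRS = RS − QS + QR.
The resulting 9×6 matrix has rank 5, and its Smith normal form has invariant factors (1,1,1,1,1).

Now H_k = ker ∂_k / im ∂_{k+1}, so:

  H_1: rank ker ∂_1 − rank ∂_2 = (9 − 4) − 5 = 0, and the invariant factors of ∂_2 are all 1, so H_1 ≅ 0.

(K is a triangulation of the 2-sphere S^2.)

H_1 = 0.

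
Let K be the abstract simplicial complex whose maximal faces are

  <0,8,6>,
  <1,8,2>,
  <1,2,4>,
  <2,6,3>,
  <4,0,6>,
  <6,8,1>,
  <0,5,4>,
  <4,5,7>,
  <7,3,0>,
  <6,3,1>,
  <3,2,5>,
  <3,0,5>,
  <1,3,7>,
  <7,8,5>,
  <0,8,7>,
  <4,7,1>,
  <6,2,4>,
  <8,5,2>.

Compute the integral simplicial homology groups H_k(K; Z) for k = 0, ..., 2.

K has 9 vertices, 27 edges, 18 triangles.
rank ∂_0 = 0, rank ∂_1 = 8 ⇒ b_0 = 9 − 0 − 8 = 1; all invariant factors of ∂_1 are 1 so no torsion. So H_0 ≅ Z.
rank ∂_1 = 8, rank ∂_2 = 18 ⇒ b_1 = 27 − 8 − 18 = 1; ∂_2 has invariant factor(s) [2] giving torsion. So H_1 ≅ Z ⊕ Z/2Z.
rank ∂_2 = 18, rank ∂_3 = 0 ⇒ b_2 = 18 − 18 − 0 = 0. So H_2 ≅ 0.

H_0 ≅ Z,  H_1 ≅ Z ⊕ Z/2Z,  H_2 = 0.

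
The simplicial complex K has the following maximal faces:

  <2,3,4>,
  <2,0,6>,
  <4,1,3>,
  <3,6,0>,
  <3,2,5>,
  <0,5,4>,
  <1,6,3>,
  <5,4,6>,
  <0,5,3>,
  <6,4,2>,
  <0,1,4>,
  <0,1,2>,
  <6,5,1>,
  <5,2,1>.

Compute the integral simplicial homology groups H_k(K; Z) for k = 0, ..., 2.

We work with the vertex ordering 0 < 1 < 2 < 3 < 4 < 5 < 6. The simplices of K, each written with vertices in increasing order, are:

  0-simplices (7): [0], [1], [2], [3], [4], [5], [6]
  1-simplices (21): [0,1], [0,2], [0,3], [0,4], [0,5], [0,6], [1,2], [1,3], [1,4], [1,5], [1,6], [2,3], [2,4], [2,5], [2,6], [3,4], [3,5], [3,6], [4,5], [4,6], [5,6]
  2-simplices (14): [0,1,2], [0,1,4], [0,2,6], [0,3,5], [0,3,6], [0,4,5], [1,2,5], [1,3,4], [1,3,6], [1,5,6], [2,3,4], [2,3,5], [2,4,6], [4,5,6]

giving chain groups C_0 ≅ Z^7, C_1 ≅ Z^21, C_2 ≅ Z^14.

Boundary ∂_1: C_1 → C_0 sends each edge [p,q] (with p < q) to q − p.
The resulting 7×21 matrix has rank 6, and its Smith normal form has invariant factors (1,1,1,1,1,1).

Boundary ∂_2: C_2 → C_1 acts by ∂[p,q,r] = [q,r] − [p,r] + [p,q]. For instance
  ∂[0,2,6] = [2,6] − [0,6] + [0,2],
  ∂[1,3,4] = [3,4] − [1,4] + [1,3].
This gives a 21×14 integer matrix of rank 13; reducing to Smith normal form yields diagonal entries (1,1,1,1,1,1,1,1,1,1,1,1,1).

Computing H_k = (kernel of ∂_k) / (image of ∂_{k+1}):

  H_0: rank C_0 − rank ∂_1 = 7 − 6 = 1, and the invariant factors of ∂_1 are all 1, so H_0 = Z.
  H_1: rank ker ∂_1 − rank ∂_2 = (21 − 6) − 13 = 2, and the invariant factors of ∂_2 are all 1, so H_1 = Z^2.
  H_2: rank ker ∂_2 − rank ∂_3 = (14 − 13) − 0 = 1, and there is no ∂_3, so H_2 = Z.

As a check, the Euler characteristic is 7 − 21 + 14 = 0, which agrees with 1 − 2 + 1 = 0.

H_0 ≅ Z,  H_1 ≅ Z^2,  H_2 ≅ Z.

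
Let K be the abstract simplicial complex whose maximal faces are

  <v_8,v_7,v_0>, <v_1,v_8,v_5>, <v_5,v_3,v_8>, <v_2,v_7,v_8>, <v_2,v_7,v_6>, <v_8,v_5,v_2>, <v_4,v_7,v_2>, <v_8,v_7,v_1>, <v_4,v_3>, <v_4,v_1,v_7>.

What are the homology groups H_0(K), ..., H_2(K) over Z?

H_0 = Z,  H_1 = Z,  H_2 = 0.

Take the total order v_0 < v_1 < v_2 < v_3 < v_4 < v_5 < v_6 < v_7 < v_8 on the vertex set. Then K (dimension 2) consists of the simplices:

  0-simplices (9): [v_0], [v_1], [v_2], [v_3], [v_4], [v_5], [v_6], [v_7], [v_8]
  1-simplices (18): (18 of them)
  2-simplices (9): [v_0,v_7,v_8], [v_1,v_4,v_7], [v_1,v_5,v_8], [v_1,v_7,v_8], [v_2,v_4,v_7], [v_2,v_5,v_8], [v_2,v_6,v_7], [v_2,v_7,v_8], [v_3,v_5,v_8]

giving chain groups C_0 ≅ Z^9, C_1 ≅ Z^18, C_2 ≅ Z^9.

The boundary map ∂_1: C_1 → C_0 sends each edge [p,q] (with p < q) to q − p. For instance
  ∂[v_7,v_8] = [v_8] − [v_7].
The resulting 9×18 matrix has rank 8, and its Smith normal form has invariant factors (1,1,1,1,1,1,1,1).

Boundary ∂_2: C_2 → C_1 acts by ∂[p,q,r] = [q,r] − [p,r] + [p,q]. For instance
  ∂[v_2,v_7,v_8] = [v_7,v_8] − [v_2,v_8] + [v_2,v_7],
  ∂[v_3,v_5,v_8] = [v_5,v_8] − [v_3,v_8] + [v_3,v_5].
The resulting 18×9 matrix has rank 9, and its Smith normal form has invariant factors (1,1,1,1,1,1,1,1,1).

Reading off H_k = ker ∂_k / im ∂_{k+1}:

  H_0: rank C_0 − rank ∂_1 = 9 − 8 = 1, and the invariant factors of ∂_1 are all 1, so H_0 ≅ Z.
  H_1: rank ker ∂_1 − rank ∂_2 = (18 − 8) − 9 = 1, and the invariant factors of ∂_2 are all 1, so H_1 ≅ Z.
  H_2: rank ker ∂_2 − rank ∂_3 = (9 − 9) − 0 = 0, and there is no ∂_3, so H_2 ≅ 0.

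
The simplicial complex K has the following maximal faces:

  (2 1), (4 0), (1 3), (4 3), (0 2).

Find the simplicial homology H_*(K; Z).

H_0 ≅ Z,  H_1 ≅ Z.

Order the vertices as 0 < 1 < 2 < 3 < 4. Listing each simplex with vertices in this order, K has dimension 1 with simplices:

  0-simplices (5): [0], [1], [2], [3], [4]
  1-simplices (5): [0,2], [0,4], [1,2], [1,3], [3,4]

Hence C_0 ≅ Z^5, C_1 ≅ Z^5.

The boundary map ∂_1: C_1 → C_0 is given by ∂[p,q] = [q] − [p].
The resulting 5×5 matrix has rank 4, and its Smith normal form has invariant factors (1,1,1,1).

Now H_k = ker ∂_k / im ∂_{k+1}, so:

  H_0: rank C_0 − rank ∂_1 = 5 − 4 = 1, and the invariant factors of ∂_1 are all 1, so H_0 = Z.
  H_1: rank ker ∂_1 − rank ∂_2 = (5 − 4) − 0 = 1, and there is no ∂_2, so H_1 = Z.

(K is a triangulation of the circle S^1.)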